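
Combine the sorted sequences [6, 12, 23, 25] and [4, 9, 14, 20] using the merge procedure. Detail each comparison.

Merging process:

Compare 6 vs 4: take 4 from right. Merged: [4]
Compare 6 vs 9: take 6 from left. Merged: [4, 6]
Compare 12 vs 9: take 9 from right. Merged: [4, 6, 9]
Compare 12 vs 14: take 12 from left. Merged: [4, 6, 9, 12]
Compare 23 vs 14: take 14 from right. Merged: [4, 6, 9, 12, 14]
Compare 23 vs 20: take 20 from right. Merged: [4, 6, 9, 12, 14, 20]
Append remaining from left: [23, 25]. Merged: [4, 6, 9, 12, 14, 20, 23, 25]

Final merged array: [4, 6, 9, 12, 14, 20, 23, 25]
Total comparisons: 6

The merged array is [4, 6, 9, 12, 14, 20, 23, 25], requiring 6 comparisons. The merge step runs in O(n) time where n is the total number of elements.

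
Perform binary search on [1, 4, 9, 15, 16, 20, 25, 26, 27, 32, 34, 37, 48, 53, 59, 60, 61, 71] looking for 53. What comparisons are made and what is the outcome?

Binary search for 53 in [1, 4, 9, 15, 16, 20, 25, 26, 27, 32, 34, 37, 48, 53, 59, 60, 61, 71]:

lo=0, hi=17, mid=8, arr[mid]=27 -> 27 < 53, search right half
lo=9, hi=17, mid=13, arr[mid]=53 -> Found target at index 13!

Binary search finds 53 at index 13 after 2 comparisons. The search repeatedly halves the search space by comparing with the middle element.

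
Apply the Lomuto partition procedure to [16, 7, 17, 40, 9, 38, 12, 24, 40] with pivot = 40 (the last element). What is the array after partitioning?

Lomuto partition with pivot = 40:

Initial array: [16, 7, 17, 40, 9, 38, 12, 24, 40]

arr[0]=16 <= 40: swap with position 0, array becomes [16, 7, 17, 40, 9, 38, 12, 24, 40]
arr[1]=7 <= 40: swap with position 1, array becomes [16, 7, 17, 40, 9, 38, 12, 24, 40]
arr[2]=17 <= 40: swap with position 2, array becomes [16, 7, 17, 40, 9, 38, 12, 24, 40]
arr[3]=40 <= 40: swap with position 3, array becomes [16, 7, 17, 40, 9, 38, 12, 24, 40]
arr[4]=9 <= 40: swap with position 4, array becomes [16, 7, 17, 40, 9, 38, 12, 24, 40]
arr[5]=38 <= 40: swap with position 5, array becomes [16, 7, 17, 40, 9, 38, 12, 24, 40]
arr[6]=12 <= 40: swap with position 6, array becomes [16, 7, 17, 40, 9, 38, 12, 24, 40]
arr[7]=24 <= 40: swap with position 7, array becomes [16, 7, 17, 40, 9, 38, 12, 24, 40]

Place pivot at position 8: [16, 7, 17, 40, 9, 38, 12, 24, 40]
Pivot position: 8

After partitioning with pivot 40, the array becomes [16, 7, 17, 40, 9, 38, 12, 24, 40]. The pivot is placed at index 8. All elements to the left of the pivot are <= 40, and all elements to the right are > 40.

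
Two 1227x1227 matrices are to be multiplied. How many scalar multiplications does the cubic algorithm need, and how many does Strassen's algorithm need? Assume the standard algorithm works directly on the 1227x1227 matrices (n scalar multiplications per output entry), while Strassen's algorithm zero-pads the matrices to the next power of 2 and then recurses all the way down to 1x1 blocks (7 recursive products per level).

Matrix multiplication for 1227x1227 matrices:

Strassen's algorithm requires power-of-2 dimensions. Pad 1227x1227 to 2048x2048 (next power of 2).

Standard algorithm: 1227^3 = 1847284083 multiplications
Strassen's algorithm: 7^(log2(2048)) = 7^11 = 1977326743 multiplications
Difference: 1847284083 - 1977326743 = -130042660 (Strassen uses MORE here due to padding overhead — for small or just-over-power-of-2 n, padding can outweigh the per-level savings)

Standard: 1847284083 multiplications (1227^3). Strassen: 1977326743 multiplications (7^11, after padding to 2048x2048). Strassen reduces 8 recursive multiplications to 7 at each level.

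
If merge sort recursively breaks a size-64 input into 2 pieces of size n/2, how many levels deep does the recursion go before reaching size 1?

For divide and conquer with division factor 2:

Problem sizes at each level:
Level 0: 64
Level 1: 32
Level 2: 16
Level 3: 8
Level 4: 4
Level 5: 2
Level 6: 1

The root is level 0 and the size-1 base case is level 6 (the tree spans levels 0 through 6, i.e. 7 levels counting the root), so the depth is the number of divisions: log_2(64) = 6

The recursion tree depth is log_2(64) = 6. At each level, the problem size is divided by 2, so it takes 6 divisions to reduce to a base case of size 1. The algorithm makes 2 recursive calls at each level.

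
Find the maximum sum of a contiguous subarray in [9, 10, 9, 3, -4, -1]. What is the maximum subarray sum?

Using Kadane's algorithm on [9, 10, 9, 3, -4, -1]:

Scanning through the array:
Position 1 (value 10): max_ending_here = 19, max_so_far = 19
Position 2 (value 9): max_ending_here = 28, max_so_far = 28
Position 3 (value 3): max_ending_here = 31, max_so_far = 31
Position 4 (value -4): max_ending_here = 27, max_so_far = 31
Position 5 (value -1): max_ending_here = 26, max_so_far = 31

Maximum subarray: [9, 10, 9, 3]
Maximum sum: 31

The maximum subarray is [9, 10, 9, 3] with sum 31. This subarray runs from index 0 to index 3.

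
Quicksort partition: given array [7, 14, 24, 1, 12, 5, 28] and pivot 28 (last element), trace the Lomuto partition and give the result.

Lomuto partition with pivot = 28:

Initial array: [7, 14, 24, 1, 12, 5, 28]

arr[0]=7 <= 28: swap with position 0, array becomes [7, 14, 24, 1, 12, 5, 28]
arr[1]=14 <= 28: swap with position 1, array becomes [7, 14, 24, 1, 12, 5, 28]
arr[2]=24 <= 28: swap with position 2, array becomes [7, 14, 24, 1, 12, 5, 28]
arr[3]=1 <= 28: swap with position 3, array becomes [7, 14, 24, 1, 12, 5, 28]
arr[4]=12 <= 28: swap with position 4, array becomes [7, 14, 24, 1, 12, 5, 28]
arr[5]=5 <= 28: swap with position 5, array becomes [7, 14, 24, 1, 12, 5, 28]

Place pivot at position 6: [7, 14, 24, 1, 12, 5, 28]
Pivot position: 6

After partitioning with pivot 28, the array becomes [7, 14, 24, 1, 12, 5, 28]. The pivot is placed at index 6. All elements to the left of the pivot are <= 28, and all elements to the right are > 28.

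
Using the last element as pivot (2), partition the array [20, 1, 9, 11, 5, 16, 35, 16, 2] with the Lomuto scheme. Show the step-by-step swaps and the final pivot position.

Lomuto partition with pivot = 2:

Initial array: [20, 1, 9, 11, 5, 16, 35, 16, 2]

arr[0]=20 > 2: no swap
arr[1]=1 <= 2: swap with position 0, array becomes [1, 20, 9, 11, 5, 16, 35, 16, 2]
arr[2]=9 > 2: no swap
arr[3]=11 > 2: no swap
arr[4]=5 > 2: no swap
arr[5]=16 > 2: no swap
arr[6]=35 > 2: no swap
arr[7]=16 > 2: no swap

Place pivot at position 1: [1, 2, 9, 11, 5, 16, 35, 16, 20]
Pivot position: 1

After partitioning with pivot 2, the array becomes [1, 2, 9, 11, 5, 16, 35, 16, 20]. The pivot is placed at index 1. All elements to the left of the pivot are <= 2, and all elements to the right are > 2.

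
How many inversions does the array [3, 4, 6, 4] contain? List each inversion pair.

Finding inversions in [3, 4, 6, 4]:

(2, 3): arr[2]=6 > arr[3]=4

Total inversions: 1

The array has 1 inversion(s): (2,3). Each pair (i,j) satisfies i < j and arr[i] > arr[j].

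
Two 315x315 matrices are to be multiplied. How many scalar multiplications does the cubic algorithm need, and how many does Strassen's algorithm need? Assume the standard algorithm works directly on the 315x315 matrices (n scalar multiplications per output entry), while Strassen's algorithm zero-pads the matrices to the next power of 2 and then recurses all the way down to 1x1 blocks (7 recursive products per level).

Matrix multiplication for 315x315 matrices:

Strassen's algorithm requires power-of-2 dimensions. Pad 315x315 to 512x512 (next power of 2).

Standard algorithm: 315^3 = 31255875 multiplications
Strassen's algorithm: 7^(log2(512)) = 7^9 = 40353607 multiplications
Difference: 31255875 - 40353607 = -9097732 (Strassen uses MORE here due to padding overhead — for small or just-over-power-of-2 n, padding can outweigh the per-level savings)

Standard: 31255875 multiplications (315^3). Strassen: 40353607 multiplications (7^9, after padding to 512x512). Strassen reduces 8 recursive multiplications to 7 at each level.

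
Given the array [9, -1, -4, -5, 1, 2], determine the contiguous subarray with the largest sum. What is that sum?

Using Kadane's algorithm on [9, -1, -4, -5, 1, 2]:

Scanning through the array:
Position 1 (value -1): max_ending_here = 8, max_so_far = 9
Position 2 (value -4): max_ending_here = 4, max_so_far = 9
Position 3 (value -5): max_ending_here = -1, max_so_far = 9
Position 4 (value 1): max_ending_here = 1, max_so_far = 9
Position 5 (value 2): max_ending_here = 3, max_so_far = 9

Maximum subarray: [9]
Maximum sum: 9

The maximum subarray is [9] with sum 9. This subarray runs from index 0 to index 0.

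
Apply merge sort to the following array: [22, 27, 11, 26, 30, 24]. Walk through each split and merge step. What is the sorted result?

Merge sort trace:

Split: [22, 27, 11, 26, 30, 24] -> [22, 27, 11] and [26, 30, 24]
  Split: [22, 27, 11] -> [22] and [27, 11]
    Split: [27, 11] -> [27] and [11]
    Merge: [27] + [11] -> [11, 27]
  Merge: [22] + [11, 27] -> [11, 22, 27]
  Split: [26, 30, 24] -> [26] and [30, 24]
    Split: [30, 24] -> [30] and [24]
    Merge: [30] + [24] -> [24, 30]
  Merge: [26] + [24, 30] -> [24, 26, 30]
Merge: [11, 22, 27] + [24, 26, 30] -> [11, 22, 24, 26, 27, 30]

Final sorted array: [11, 22, 24, 26, 27, 30]

The merge sort proceeds by recursively splitting the array and merging sorted halves.
After all merges, the sorted array is [11, 22, 24, 26, 27, 30].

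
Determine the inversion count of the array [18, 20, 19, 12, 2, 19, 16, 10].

Finding inversions in [18, 20, 19, 12, 2, 19, 16, 10]:

(0, 3): arr[0]=18 > arr[3]=12
(0, 4): arr[0]=18 > arr[4]=2
(0, 6): arr[0]=18 > arr[6]=16
(0, 7): arr[0]=18 > arr[7]=10
(1, 2): arr[1]=20 > arr[2]=19
(1, 3): arr[1]=20 > arr[3]=12
(1, 4): arr[1]=20 > arr[4]=2
(1, 5): arr[1]=20 > arr[5]=19
(1, 6): arr[1]=20 > arr[6]=16
(1, 7): arr[1]=20 > arr[7]=10
(2, 3): arr[2]=19 > arr[3]=12
(2, 4): arr[2]=19 > arr[4]=2
(2, 6): arr[2]=19 > arr[6]=16
(2, 7): arr[2]=19 > arr[7]=10
(3, 4): arr[3]=12 > arr[4]=2
(3, 7): arr[3]=12 > arr[7]=10
(5, 6): arr[5]=19 > arr[6]=16
(5, 7): arr[5]=19 > arr[7]=10
(6, 7): arr[6]=16 > arr[7]=10

Total inversions: 19

The array has 19 inversion(s): (0,3), (0,4), (0,6), (0,7), (1,2), (1,3), (1,4), (1,5), (1,6), (1,7), (2,3), (2,4), (2,6), (2,7), (3,4), (3,7), (5,6), (5,7), (6,7). Each pair (i,j) satisfies i < j and arr[i] > arr[j].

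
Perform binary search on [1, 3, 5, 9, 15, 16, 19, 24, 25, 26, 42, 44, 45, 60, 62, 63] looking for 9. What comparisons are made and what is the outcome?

Binary search for 9 in [1, 3, 5, 9, 15, 16, 19, 24, 25, 26, 42, 44, 45, 60, 62, 63]:

lo=0, hi=15, mid=7, arr[mid]=24 -> 24 > 9, search left half
lo=0, hi=6, mid=3, arr[mid]=9 -> Found target at index 3!

Binary search finds 9 at index 3 after 2 comparisons. The search repeatedly halves the search space by comparing with the middle element.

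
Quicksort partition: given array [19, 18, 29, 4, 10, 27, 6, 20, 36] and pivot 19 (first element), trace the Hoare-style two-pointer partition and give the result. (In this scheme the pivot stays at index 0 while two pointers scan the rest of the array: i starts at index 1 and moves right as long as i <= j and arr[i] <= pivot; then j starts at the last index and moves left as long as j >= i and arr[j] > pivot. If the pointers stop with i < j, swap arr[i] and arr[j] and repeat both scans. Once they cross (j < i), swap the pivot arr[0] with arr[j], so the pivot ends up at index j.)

Hoare-style two-pointer partition with pivot = 19:

Initial array: [19, 18, 29, 4, 10, 27, 6, 20, 36]

Pointers start at i = 1, j = 8.
i stops at index 2 (arr[2]=29 > 19), j stops at index 6 (arr[6]=6 <= 19): swap arr[2] and arr[6], array becomes [19, 18, 6, 4, 10, 27, 29, 20, 36]
i ends at 5, j ends at 4: the pointers have crossed (j < i), so scanning stops.

Swap pivot arr[0] with arr[4] to place pivot at position 4: [10, 18, 6, 4, 19, 27, 29, 20, 36]
Pivot position: 4

After partitioning with pivot 19, the array becomes [10, 18, 6, 4, 19, 27, 29, 20, 36]. The pivot is placed at index 4. All elements to the left of the pivot are <= 19, and all elements to the right are > 19.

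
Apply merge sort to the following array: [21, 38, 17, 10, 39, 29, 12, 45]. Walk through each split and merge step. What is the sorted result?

Merge sort trace:

Split: [21, 38, 17, 10, 39, 29, 12, 45] -> [21, 38, 17, 10] and [39, 29, 12, 45]
  Split: [21, 38, 17, 10] -> [21, 38] and [17, 10]
    Split: [21, 38] -> [21] and [38]
    Merge: [21] + [38] -> [21, 38]
    Split: [17, 10] -> [17] and [10]
    Merge: [17] + [10] -> [10, 17]
  Merge: [21, 38] + [10, 17] -> [10, 17, 21, 38]
  Split: [39, 29, 12, 45] -> [39, 29] and [12, 45]
    Split: [39, 29] -> [39] and [29]
    Merge: [39] + [29] -> [29, 39]
    Split: [12, 45] -> [12] and [45]
    Merge: [12] + [45] -> [12, 45]
  Merge: [29, 39] + [12, 45] -> [12, 29, 39, 45]
Merge: [10, 17, 21, 38] + [12, 29, 39, 45] -> [10, 12, 17, 21, 29, 38, 39, 45]

Final sorted array: [10, 12, 17, 21, 29, 38, 39, 45]

The merge sort proceeds by recursively splitting the array and merging sorted halves.
After all merges, the sorted array is [10, 12, 17, 21, 29, 38, 39, 45].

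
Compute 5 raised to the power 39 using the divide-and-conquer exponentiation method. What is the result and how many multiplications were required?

Computing 5^39 by squaring (build up from 5^1; each line after the first costs one multiplication):

5^1 = 5
5^2 = (5^1)^2 = 5^2 = 25
5^4 = (5^2)^2 = 25^2 = 625
5^8 = (5^4)^2 = 625^2 = 390625
5^9 = 5 * 5^8 = 5 * 390625 = 1953125
5^18 = (5^9)^2 = 1953125^2 = 3814697265625
5^19 = 5 * 5^18 = 5 * 3814697265625 = 19073486328125
5^38 = (5^19)^2 = 19073486328125^2 = 363797880709171295166015625
5^39 = 5 * 5^38 = 5 * 363797880709171295166015625 = 1818989403545856475830078125

Result: 1818989403545856475830078125
Multiplications needed: 8 (8 lines after 5^1)

5^39 = 1818989403545856475830078125. Using exponentiation by squaring, this requires 8 multiplications. The key idea: if the exponent is even, square the half-power; if odd, multiply by the base once.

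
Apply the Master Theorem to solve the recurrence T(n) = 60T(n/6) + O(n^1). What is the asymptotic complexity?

Master Theorem for T(n) = 60T(n/6) + O(n^1):

a = 60, b = 6, c = 1
log_b(a) = log_6(60) = 2.2851

Case 1: c = 1 < log_6(60) = 2.2851
T(n) = O(n^(log_6 60))

For T(n) = 60T(n/6) + O(n^1): log_6(60) = 2.2851. This is Case 1 of the Master Theorem (c < log_b(a), work dominated by leaves), giving O(n^(log_6 60)).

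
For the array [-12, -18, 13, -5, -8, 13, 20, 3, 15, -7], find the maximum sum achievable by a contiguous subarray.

Using Kadane's algorithm on [-12, -18, 13, -5, -8, 13, 20, 3, 15, -7]:

Scanning through the array:
Position 1 (value -18): max_ending_here = -18, max_so_far = -12
Position 2 (value 13): max_ending_here = 13, max_so_far = 13
Position 3 (value -5): max_ending_here = 8, max_so_far = 13
Position 4 (value -8): max_ending_here = 0, max_so_far = 13
Position 5 (value 13): max_ending_here = 13, max_so_far = 13
Position 6 (value 20): max_ending_here = 33, max_so_far = 33
Position 7 (value 3): max_ending_here = 36, max_so_far = 36
Position 8 (value 15): max_ending_here = 51, max_so_far = 51
Position 9 (value -7): max_ending_here = 44, max_so_far = 51

Maximum subarray: [13, -5, -8, 13, 20, 3, 15]
Maximum sum: 51

The maximum subarray is [13, -5, -8, 13, 20, 3, 15] with sum 51. This subarray runs from index 2 to index 8.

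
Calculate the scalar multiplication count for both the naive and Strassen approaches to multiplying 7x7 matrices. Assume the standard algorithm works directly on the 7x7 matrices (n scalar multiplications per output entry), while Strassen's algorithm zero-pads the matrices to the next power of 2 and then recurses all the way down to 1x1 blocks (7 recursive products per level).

Matrix multiplication for 7x7 matrices:

Strassen's algorithm requires power-of-2 dimensions. Pad 7x7 to 8x8 (next power of 2).

Standard algorithm: 7^3 = 343 multiplications
Strassen's algorithm: 7^(log2(8)) = 7^3 = 343 multiplications
Savings: 343 - 343 = 0 multiplications

Standard: 343 multiplications (7^3). Strassen: 343 multiplications (7^3, after padding to 8x8). Strassen reduces 8 recursive multiplications to 7 at each level.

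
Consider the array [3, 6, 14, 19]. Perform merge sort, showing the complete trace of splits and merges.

Merge sort trace:

Split: [3, 6, 14, 19] -> [3, 6] and [14, 19]
  Split: [3, 6] -> [3] and [6]
  Merge: [3] + [6] -> [3, 6]
  Split: [14, 19] -> [14] and [19]
  Merge: [14] + [19] -> [14, 19]
Merge: [3, 6] + [14, 19] -> [3, 6, 14, 19]

Final sorted array: [3, 6, 14, 19]

The merge sort proceeds by recursively splitting the array and merging sorted halves.
After all merges, the sorted array is [3, 6, 14, 19].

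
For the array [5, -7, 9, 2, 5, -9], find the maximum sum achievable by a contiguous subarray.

Using Kadane's algorithm on [5, -7, 9, 2, 5, -9]:

Scanning through the array:
Position 1 (value -7): max_ending_here = -2, max_so_far = 5
Position 2 (value 9): max_ending_here = 9, max_so_far = 9
Position 3 (value 2): max_ending_here = 11, max_so_far = 11
Position 4 (value 5): max_ending_here = 16, max_so_far = 16
Position 5 (value -9): max_ending_here = 7, max_so_far = 16

Maximum subarray: [9, 2, 5]
Maximum sum: 16

The maximum subarray is [9, 2, 5] with sum 16. This subarray runs from index 2 to index 4.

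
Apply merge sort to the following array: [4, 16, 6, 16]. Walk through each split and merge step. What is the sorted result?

Merge sort trace:

Split: [4, 16, 6, 16] -> [4, 16] and [6, 16]
  Split: [4, 16] -> [4] and [16]
  Merge: [4] + [16] -> [4, 16]
  Split: [6, 16] -> [6] and [16]
  Merge: [6] + [16] -> [6, 16]
Merge: [4, 16] + [6, 16] -> [4, 6, 16, 16]

Final sorted array: [4, 6, 16, 16]

The merge sort proceeds by recursively splitting the array and merging sorted halves.
After all merges, the sorted array is [4, 6, 16, 16].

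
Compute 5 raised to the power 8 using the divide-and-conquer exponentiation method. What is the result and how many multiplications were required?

Computing 5^8 by squaring (build up from 5^1; each line after the first costs one multiplication):

5^1 = 5
5^2 = (5^1)^2 = 5^2 = 25
5^4 = (5^2)^2 = 25^2 = 625
5^8 = (5^4)^2 = 625^2 = 390625

Result: 390625
Multiplications needed: 3 (3 lines after 5^1)

5^8 = 390625. Using exponentiation by squaring, this requires 3 multiplications. The key idea: if the exponent is even, square the half-power; if odd, multiply by the base once.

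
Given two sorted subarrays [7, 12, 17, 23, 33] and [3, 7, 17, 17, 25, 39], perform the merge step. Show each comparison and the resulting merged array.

Merging process:

Compare 7 vs 3: take 3 from right. Merged: [3]
Compare 7 vs 7: take 7 from left. Merged: [3, 7]
Compare 12 vs 7: take 7 from right. Merged: [3, 7, 7]
Compare 12 vs 17: take 12 from left. Merged: [3, 7, 7, 12]
Compare 17 vs 17: take 17 from left. Merged: [3, 7, 7, 12, 17]
Compare 23 vs 17: take 17 from right. Merged: [3, 7, 7, 12, 17, 17]
Compare 23 vs 17: take 17 from right. Merged: [3, 7, 7, 12, 17, 17, 17]
Compare 23 vs 25: take 23 from left. Merged: [3, 7, 7, 12, 17, 17, 17, 23]
Compare 33 vs 25: take 25 from right. Merged: [3, 7, 7, 12, 17, 17, 17, 23, 25]
Compare 33 vs 39: take 33 from left. Merged: [3, 7, 7, 12, 17, 17, 17, 23, 25, 33]
Append remaining from right: [39]. Merged: [3, 7, 7, 12, 17, 17, 17, 23, 25, 33, 39]

Final merged array: [3, 7, 7, 12, 17, 17, 17, 23, 25, 33, 39]
Total comparisons: 10

The merged array is [3, 7, 7, 12, 17, 17, 17, 23, 25, 33, 39], requiring 10 comparisons. The merge step runs in O(n) time where n is the total number of elements.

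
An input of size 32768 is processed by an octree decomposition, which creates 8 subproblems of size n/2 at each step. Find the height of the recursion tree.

For divide and conquer with division factor 2:

Problem sizes at each level:
Level 0: 32768
Level 1: 16384
Level 2: 8192
Level 3: 4096
Level 4: 2048
Level 5: 1024
Level 6: 512
Level 7: 256
Level 8: 128
Level 9: 64
Level 10: 32
Level 11: 16
Level 12: 8
Level 13: 4
Level 14: 2
Level 15: 1

The root is level 0 and the size-1 base case is level 15 (the tree spans levels 0 through 15, i.e. 16 levels counting the root), so the depth is the number of divisions: log_2(32768) = 15

The recursion tree depth is log_2(32768) = 15. At each level, the problem size is divided by 2, so it takes 15 divisions to reduce to a base case of size 1. The algorithm makes 8 recursive calls at each level.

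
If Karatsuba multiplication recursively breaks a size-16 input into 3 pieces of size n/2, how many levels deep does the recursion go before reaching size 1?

For divide and conquer with division factor 2:

Problem sizes at each level:
Level 0: 16
Level 1: 8
Level 2: 4
Level 3: 2
Level 4: 1

The root is level 0 and the size-1 base case is level 4 (the tree spans levels 0 through 4, i.e. 5 levels counting the root), so the depth is the number of divisions: log_2(16) = 4

The recursion tree depth is log_2(16) = 4. At each level, the problem size is divided by 2, so it takes 4 divisions to reduce to a base case of size 1. The algorithm makes 3 recursive calls at each level.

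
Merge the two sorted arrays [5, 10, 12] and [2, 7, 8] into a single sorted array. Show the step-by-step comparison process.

Merging process:

Compare 5 vs 2: take 2 from right. Merged: [2]
Compare 5 vs 7: take 5 from left. Merged: [2, 5]
Compare 10 vs 7: take 7 from right. Merged: [2, 5, 7]
Compare 10 vs 8: take 8 from right. Merged: [2, 5, 7, 8]
Append remaining from left: [10, 12]. Merged: [2, 5, 7, 8, 10, 12]

Final merged array: [2, 5, 7, 8, 10, 12]
Total comparisons: 4

The merged array is [2, 5, 7, 8, 10, 12], requiring 4 comparisons. The merge step runs in O(n) time where n is the total number of elements.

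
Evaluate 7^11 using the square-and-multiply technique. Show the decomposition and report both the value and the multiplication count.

Computing 7^11 by squaring (build up from 7^1; each line after the first costs one multiplication):

7^1 = 7
7^2 = (7^1)^2 = 7^2 = 49
7^4 = (7^2)^2 = 49^2 = 2401
7^5 = 7 * 7^4 = 7 * 2401 = 16807
7^10 = (7^5)^2 = 16807^2 = 282475249
7^11 = 7 * 7^10 = 7 * 282475249 = 1977326743

Result: 1977326743
Multiplications needed: 5 (5 lines after 7^1)

7^11 = 1977326743. Using exponentiation by squaring, this requires 5 multiplications. The key idea: if the exponent is even, square the half-power; if odd, multiply by the base once.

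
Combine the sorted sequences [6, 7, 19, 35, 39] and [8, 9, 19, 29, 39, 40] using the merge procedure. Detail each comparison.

Merging process:

Compare 6 vs 8: take 6 from left. Merged: [6]
Compare 7 vs 8: take 7 from left. Merged: [6, 7]
Compare 19 vs 8: take 8 from right. Merged: [6, 7, 8]
Compare 19 vs 9: take 9 from right. Merged: [6, 7, 8, 9]
Compare 19 vs 19: take 19 from left. Merged: [6, 7, 8, 9, 19]
Compare 35 vs 19: take 19 from right. Merged: [6, 7, 8, 9, 19, 19]
Compare 35 vs 29: take 29 from right. Merged: [6, 7, 8, 9, 19, 19, 29]
Compare 35 vs 39: take 35 from left. Merged: [6, 7, 8, 9, 19, 19, 29, 35]
Compare 39 vs 39: take 39 from left. Merged: [6, 7, 8, 9, 19, 19, 29, 35, 39]
Append remaining from right: [39, 40]. Merged: [6, 7, 8, 9, 19, 19, 29, 35, 39, 39, 40]

Final merged array: [6, 7, 8, 9, 19, 19, 29, 35, 39, 39, 40]
Total comparisons: 9

The merged array is [6, 7, 8, 9, 19, 19, 29, 35, 39, 39, 40], requiring 9 comparisons. The merge step runs in O(n) time where n is the total number of elements.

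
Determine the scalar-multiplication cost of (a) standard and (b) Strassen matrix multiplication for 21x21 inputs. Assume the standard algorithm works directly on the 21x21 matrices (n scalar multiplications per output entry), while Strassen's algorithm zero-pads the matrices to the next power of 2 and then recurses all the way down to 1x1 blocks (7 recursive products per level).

Matrix multiplication for 21x21 matrices:

Strassen's algorithm requires power-of-2 dimensions. Pad 21x21 to 32x32 (next power of 2).

Standard algorithm: 21^3 = 9261 multiplications
Strassen's algorithm: 7^(log2(32)) = 7^5 = 16807 multiplications
Difference: 9261 - 16807 = -7546 (Strassen uses MORE here due to padding overhead — for small or just-over-power-of-2 n, padding can outweigh the per-level savings)

Standard: 9261 multiplications (21^3). Strassen: 16807 multiplications (7^5, after padding to 32x32). Strassen reduces 8 recursive multiplications to 7 at each level.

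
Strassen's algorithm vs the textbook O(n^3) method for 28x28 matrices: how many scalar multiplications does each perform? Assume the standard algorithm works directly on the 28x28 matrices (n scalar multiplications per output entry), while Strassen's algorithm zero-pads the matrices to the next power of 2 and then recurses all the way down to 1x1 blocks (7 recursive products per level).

Matrix multiplication for 28x28 matrices:

Strassen's algorithm requires power-of-2 dimensions. Pad 28x28 to 32x32 (next power of 2).

Standard algorithm: 28^3 = 21952 multiplications
Strassen's algorithm: 7^(log2(32)) = 7^5 = 16807 multiplications
Savings: 21952 - 16807 = 5145 multiplications

Standard: 21952 multiplications (28^3). Strassen: 16807 multiplications (7^5, after padding to 32x32). Strassen reduces 8 recursive multiplications to 7 at each level.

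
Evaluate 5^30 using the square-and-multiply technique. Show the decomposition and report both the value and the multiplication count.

Computing 5^30 by squaring (build up from 5^1; each line after the first costs one multiplication):

5^1 = 5
5^2 = (5^1)^2 = 5^2 = 25
5^3 = 5 * 5^2 = 5 * 25 = 125
5^6 = (5^3)^2 = 125^2 = 15625
5^7 = 5 * 5^6 = 5 * 15625 = 78125
5^14 = (5^7)^2 = 78125^2 = 6103515625
5^15 = 5 * 5^14 = 5 * 6103515625 = 30517578125
5^30 = (5^15)^2 = 30517578125^2 = 931322574615478515625

Result: 931322574615478515625
Multiplications needed: 7 (7 lines after 5^1)

5^30 = 931322574615478515625. Using exponentiation by squaring, this requires 7 multiplications. The key idea: if the exponent is even, square the half-power; if odd, multiply by the base once.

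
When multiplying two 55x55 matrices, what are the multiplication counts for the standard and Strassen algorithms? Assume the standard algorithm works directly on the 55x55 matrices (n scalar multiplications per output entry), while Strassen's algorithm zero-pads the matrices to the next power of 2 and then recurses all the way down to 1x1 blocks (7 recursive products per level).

Matrix multiplication for 55x55 matrices:

Strassen's algorithm requires power-of-2 dimensions. Pad 55x55 to 64x64 (next power of 2).

Standard algorithm: 55^3 = 166375 multiplications
Strassen's algorithm: 7^(log2(64)) = 7^6 = 117649 multiplications
Savings: 166375 - 117649 = 48726 multiplications

Standard: 166375 multiplications (55^3). Strassen: 117649 multiplications (7^6, after padding to 64x64). Strassen reduces 8 recursive multiplications to 7 at each level.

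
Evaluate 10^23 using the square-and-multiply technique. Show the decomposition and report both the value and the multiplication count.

Computing 10^23 by squaring (build up from 10^1; each line after the first costs one multiplication):

10^1 = 10
10^2 = (10^1)^2 = 10^2 = 100
10^4 = (10^2)^2 = 100^2 = 10000
10^5 = 10 * 10^4 = 10 * 10000 = 100000
10^10 = (10^5)^2 = 100000^2 = 10000000000
10^11 = 10 * 10^10 = 10 * 10000000000 = 100000000000
10^22 = (10^11)^2 = 100000000000^2 = 10000000000000000000000
10^23 = 10 * 10^22 = 10 * 10000000000000000000000 = 100000000000000000000000

Result: 100000000000000000000000
Multiplications needed: 7 (7 lines after 10^1)

10^23 = 100000000000000000000000. Using exponentiation by squaring, this requires 7 multiplications. The key idea: if the exponent is even, square the half-power; if odd, multiply by the base once.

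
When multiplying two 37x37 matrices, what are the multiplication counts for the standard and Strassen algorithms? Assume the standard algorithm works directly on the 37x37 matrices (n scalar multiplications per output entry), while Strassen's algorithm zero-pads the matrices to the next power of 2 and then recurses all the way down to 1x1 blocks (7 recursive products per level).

Matrix multiplication for 37x37 matrices:

Strassen's algorithm requires power-of-2 dimensions. Pad 37x37 to 64x64 (next power of 2).

Standard algorithm: 37^3 = 50653 multiplications
Strassen's algorithm: 7^(log2(64)) = 7^6 = 117649 multiplications
Difference: 50653 - 117649 = -66996 (Strassen uses MORE here due to padding overhead — for small or just-over-power-of-2 n, padding can outweigh the per-level savings)

Standard: 50653 multiplications (37^3). Strassen: 117649 multiplications (7^6, after padding to 64x64). Strassen reduces 8 recursive multiplications to 7 at each level.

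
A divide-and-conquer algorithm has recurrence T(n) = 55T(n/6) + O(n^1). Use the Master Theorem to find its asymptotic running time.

Master Theorem for T(n) = 55T(n/6) + O(n^1):

a = 55, b = 6, c = 1
log_b(a) = log_6(55) = 2.2365

Case 1: c = 1 < log_6(55) = 2.2365
T(n) = O(n^(log_6 55))

For T(n) = 55T(n/6) + O(n^1): log_6(55) = 2.2365. This is Case 1 of the Master Theorem (c < log_b(a), work dominated by leaves), giving O(n^(log_6 55)).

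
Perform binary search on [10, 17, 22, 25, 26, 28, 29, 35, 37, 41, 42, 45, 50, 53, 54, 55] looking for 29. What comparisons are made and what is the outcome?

Binary search for 29 in [10, 17, 22, 25, 26, 28, 29, 35, 37, 41, 42, 45, 50, 53, 54, 55]:

lo=0, hi=15, mid=7, arr[mid]=35 -> 35 > 29, search left half
lo=0, hi=6, mid=3, arr[mid]=25 -> 25 < 29, search right half
lo=4, hi=6, mid=5, arr[mid]=28 -> 28 < 29, search right half
lo=6, hi=6, mid=6, arr[mid]=29 -> Found target at index 6!

Binary search finds 29 at index 6 after 4 comparisons. The search repeatedly halves the search space by comparing with the middle element.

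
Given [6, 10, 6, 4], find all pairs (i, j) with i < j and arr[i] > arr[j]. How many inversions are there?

Finding inversions in [6, 10, 6, 4]:

(0, 3): arr[0]=6 > arr[3]=4
(1, 2): arr[1]=10 > arr[2]=6
(1, 3): arr[1]=10 > arr[3]=4
(2, 3): arr[2]=6 > arr[3]=4

Total inversions: 4

The array has 4 inversion(s): (0,3), (1,2), (1,3), (2,3). Each pair (i,j) satisfies i < j and arr[i] > arr[j].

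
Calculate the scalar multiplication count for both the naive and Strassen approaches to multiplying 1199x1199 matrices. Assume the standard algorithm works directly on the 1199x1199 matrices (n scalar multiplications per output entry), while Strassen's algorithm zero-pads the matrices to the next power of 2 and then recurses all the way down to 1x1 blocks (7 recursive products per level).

Matrix multiplication for 1199x1199 matrices:

Strassen's algorithm requires power-of-2 dimensions. Pad 1199x1199 to 2048x2048 (next power of 2).

Standard algorithm: 1199^3 = 1723683599 multiplications
Strassen's algorithm: 7^(log2(2048)) = 7^11 = 1977326743 multiplications
Difference: 1723683599 - 1977326743 = -253643144 (Strassen uses MORE here due to padding overhead — for small or just-over-power-of-2 n, padding can outweigh the per-level savings)

Standard: 1723683599 multiplications (1199^3). Strassen: 1977326743 multiplications (7^11, after padding to 2048x2048). Strassen reduces 8 recursive multiplications to 7 at each level.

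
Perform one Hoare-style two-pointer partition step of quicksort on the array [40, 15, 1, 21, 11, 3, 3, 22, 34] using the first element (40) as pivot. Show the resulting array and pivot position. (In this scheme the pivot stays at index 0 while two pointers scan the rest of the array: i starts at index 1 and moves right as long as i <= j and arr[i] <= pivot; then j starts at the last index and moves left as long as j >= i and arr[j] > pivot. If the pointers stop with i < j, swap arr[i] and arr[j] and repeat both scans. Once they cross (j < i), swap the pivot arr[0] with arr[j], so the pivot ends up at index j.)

Hoare-style two-pointer partition with pivot = 40:

Initial array: [40, 15, 1, 21, 11, 3, 3, 22, 34]

Pointers start at i = 1, j = 8.
i ends at 9, j ends at 8: the pointers have crossed (j < i), so scanning stops.

Swap pivot arr[0] with arr[8] to place pivot at position 8: [34, 15, 1, 21, 11, 3, 3, 22, 40]
Pivot position: 8

After partitioning with pivot 40, the array becomes [34, 15, 1, 21, 11, 3, 3, 22, 40]. The pivot is placed at index 8. All elements to the left of the pivot are <= 40, and all elements to the right are > 40.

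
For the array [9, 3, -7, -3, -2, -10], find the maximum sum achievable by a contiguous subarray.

Using Kadane's algorithm on [9, 3, -7, -3, -2, -10]:

Scanning through the array:
Position 1 (value 3): max_ending_here = 12, max_so_far = 12
Position 2 (value -7): max_ending_here = 5, max_so_far = 12
Position 3 (value -3): max_ending_here = 2, max_so_far = 12
Position 4 (value -2): max_ending_here = 0, max_so_far = 12
Position 5 (value -10): max_ending_here = -10, max_so_far = 12

Maximum subarray: [9, 3]
Maximum sum: 12

The maximum subarray is [9, 3] with sum 12. This subarray runs from index 0 to index 1.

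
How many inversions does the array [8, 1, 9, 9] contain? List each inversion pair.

Finding inversions in [8, 1, 9, 9]:

(0, 1): arr[0]=8 > arr[1]=1

Total inversions: 1

The array has 1 inversion(s): (0,1). Each pair (i,j) satisfies i < j and arr[i] > arr[j].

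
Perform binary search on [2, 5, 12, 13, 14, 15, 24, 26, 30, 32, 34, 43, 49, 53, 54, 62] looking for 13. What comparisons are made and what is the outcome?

Binary search for 13 in [2, 5, 12, 13, 14, 15, 24, 26, 30, 32, 34, 43, 49, 53, 54, 62]:

lo=0, hi=15, mid=7, arr[mid]=26 -> 26 > 13, search left half
lo=0, hi=6, mid=3, arr[mid]=13 -> Found target at index 3!

Binary search finds 13 at index 3 after 2 comparisons. The search repeatedly halves the search space by comparing with the middle element.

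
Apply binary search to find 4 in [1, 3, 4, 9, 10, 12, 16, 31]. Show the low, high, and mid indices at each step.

Binary search for 4 in [1, 3, 4, 9, 10, 12, 16, 31]:

lo=0, hi=7, mid=3, arr[mid]=9 -> 9 > 4, search left half
lo=0, hi=2, mid=1, arr[mid]=3 -> 3 < 4, search right half
lo=2, hi=2, mid=2, arr[mid]=4 -> Found target at index 2!

Binary search finds 4 at index 2 after 3 comparisons. The search repeatedly halves the search space by comparing with the middle element.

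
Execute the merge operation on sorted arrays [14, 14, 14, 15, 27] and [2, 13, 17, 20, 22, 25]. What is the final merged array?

Merging process:

Compare 14 vs 2: take 2 from right. Merged: [2]
Compare 14 vs 13: take 13 from right. Merged: [2, 13]
Compare 14 vs 17: take 14 from left. Merged: [2, 13, 14]
Compare 14 vs 17: take 14 from left. Merged: [2, 13, 14, 14]
Compare 14 vs 17: take 14 from left. Merged: [2, 13, 14, 14, 14]
Compare 15 vs 17: take 15 from left. Merged: [2, 13, 14, 14, 14, 15]
Compare 27 vs 17: take 17 from right. Merged: [2, 13, 14, 14, 14, 15, 17]
Compare 27 vs 20: take 20 from right. Merged: [2, 13, 14, 14, 14, 15, 17, 20]
Compare 27 vs 22: take 22 from right. Merged: [2, 13, 14, 14, 14, 15, 17, 20, 22]
Compare 27 vs 25: take 25 from right. Merged: [2, 13, 14, 14, 14, 15, 17, 20, 22, 25]
Append remaining from left: [27]. Merged: [2, 13, 14, 14, 14, 15, 17, 20, 22, 25, 27]

Final merged array: [2, 13, 14, 14, 14, 15, 17, 20, 22, 25, 27]
Total comparisons: 10

The merged array is [2, 13, 14, 14, 14, 15, 17, 20, 22, 25, 27], requiring 10 comparisons. The merge step runs in O(n) time where n is the total number of elements.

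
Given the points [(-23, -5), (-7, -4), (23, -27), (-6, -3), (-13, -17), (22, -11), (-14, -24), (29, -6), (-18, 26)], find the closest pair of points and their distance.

Computing all pairwise distances among 9 points:

d((-23, -5), (-7, -4)) = 16.0312
d((-23, -5), (23, -27)) = 50.9902
d((-23, -5), (-6, -3)) = 17.1172
d((-23, -5), (-13, -17)) = 15.6205
d((-23, -5), (22, -11)) = 45.3982
d((-23, -5), (-14, -24)) = 21.0238
d((-23, -5), (29, -6)) = 52.0096
d((-23, -5), (-18, 26)) = 31.4006
d((-7, -4), (23, -27)) = 37.8021
d((-7, -4), (-6, -3)) = 1.4142 <-- minimum
d((-7, -4), (-13, -17)) = 14.3178
d((-7, -4), (22, -11)) = 29.8329
d((-7, -4), (-14, -24)) = 21.1896
d((-7, -4), (29, -6)) = 36.0555
d((-7, -4), (-18, 26)) = 31.9531
d((23, -27), (-6, -3)) = 37.6431
d((23, -27), (-13, -17)) = 37.3631
d((23, -27), (22, -11)) = 16.0312
d((23, -27), (-14, -24)) = 37.1214
d((23, -27), (29, -6)) = 21.8403
d((23, -27), (-18, 26)) = 67.0075
d((-6, -3), (-13, -17)) = 15.6525
d((-6, -3), (22, -11)) = 29.1204
d((-6, -3), (-14, -24)) = 22.4722
d((-6, -3), (29, -6)) = 35.1283
d((-6, -3), (-18, 26)) = 31.3847
d((-13, -17), (22, -11)) = 35.5106
d((-13, -17), (-14, -24)) = 7.0711
d((-13, -17), (29, -6)) = 43.4166
d((-13, -17), (-18, 26)) = 43.2897
d((22, -11), (-14, -24)) = 38.2753
d((22, -11), (29, -6)) = 8.6023
d((22, -11), (-18, 26)) = 54.4885
d((-14, -24), (29, -6)) = 46.6154
d((-14, -24), (-18, 26)) = 50.1597
d((29, -6), (-18, 26)) = 56.8595

Closest pair: (-7, -4) and (-6, -3) with distance 1.4142

The closest pair is (-7, -4) and (-6, -3) with Euclidean distance 1.4142. For 9 points, brute-force pairwise comparison is shown above. For large n, the divide-and-conquer algorithm (sort by x, recurse on halves, check the dividing strip) achieves O(n log n).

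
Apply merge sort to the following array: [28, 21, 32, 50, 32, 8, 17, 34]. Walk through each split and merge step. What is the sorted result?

Merge sort trace:

Split: [28, 21, 32, 50, 32, 8, 17, 34] -> [28, 21, 32, 50] and [32, 8, 17, 34]
  Split: [28, 21, 32, 50] -> [28, 21] and [32, 50]
    Split: [28, 21] -> [28] and [21]
    Merge: [28] + [21] -> [21, 28]
    Split: [32, 50] -> [32] and [50]
    Merge: [32] + [50] -> [32, 50]
  Merge: [21, 28] + [32, 50] -> [21, 28, 32, 50]
  Split: [32, 8, 17, 34] -> [32, 8] and [17, 34]
    Split: [32, 8] -> [32] and [8]
    Merge: [32] + [8] -> [8, 32]
    Split: [17, 34] -> [17] and [34]
    Merge: [17] + [34] -> [17, 34]
  Merge: [8, 32] + [17, 34] -> [8, 17, 32, 34]
Merge: [21, 28, 32, 50] + [8, 17, 32, 34] -> [8, 17, 21, 28, 32, 32, 34, 50]

Final sorted array: [8, 17, 21, 28, 32, 32, 34, 50]

The merge sort proceeds by recursively splitting the array and merging sorted halves.
After all merges, the sorted array is [8, 17, 21, 28, 32, 32, 34, 50].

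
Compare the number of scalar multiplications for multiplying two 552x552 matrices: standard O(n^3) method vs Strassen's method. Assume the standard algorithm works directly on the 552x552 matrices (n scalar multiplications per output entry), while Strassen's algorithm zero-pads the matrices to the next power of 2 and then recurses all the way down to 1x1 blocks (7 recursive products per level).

Matrix multiplication for 552x552 matrices:

Strassen's algorithm requires power-of-2 dimensions. Pad 552x552 to 1024x1024 (next power of 2).

Standard algorithm: 552^3 = 168196608 multiplications
Strassen's algorithm: 7^(log2(1024)) = 7^10 = 282475249 multiplications
Difference: 168196608 - 282475249 = -114278641 (Strassen uses MORE here due to padding overhead — for small or just-over-power-of-2 n, padding can outweigh the per-level savings)

Standard: 168196608 multiplications (552^3). Strassen: 282475249 multiplications (7^10, after padding to 1024x1024). Strassen reduces 8 recursive multiplications to 7 at each level.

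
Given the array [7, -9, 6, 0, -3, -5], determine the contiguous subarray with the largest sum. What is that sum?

Using Kadane's algorithm on [7, -9, 6, 0, -3, -5]:

Scanning through the array:
Position 1 (value -9): max_ending_here = -2, max_so_far = 7
Position 2 (value 6): max_ending_here = 6, max_so_far = 7
Position 3 (value 0): max_ending_here = 6, max_so_far = 7
Position 4 (value -3): max_ending_here = 3, max_so_far = 7
Position 5 (value -5): max_ending_here = -2, max_so_far = 7

Maximum subarray: [7]
Maximum sum: 7

The maximum subarray is [7] with sum 7. This subarray runs from index 0 to index 0.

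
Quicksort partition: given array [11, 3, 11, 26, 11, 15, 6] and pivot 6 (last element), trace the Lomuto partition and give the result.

Lomuto partition with pivot = 6:

Initial array: [11, 3, 11, 26, 11, 15, 6]

arr[0]=11 > 6: no swap
arr[1]=3 <= 6: swap with position 0, array becomes [3, 11, 11, 26, 11, 15, 6]
arr[2]=11 > 6: no swap
arr[3]=26 > 6: no swap
arr[4]=11 > 6: no swap
arr[5]=15 > 6: no swap

Place pivot at position 1: [3, 6, 11, 26, 11, 15, 11]
Pivot position: 1

After partitioning with pivot 6, the array becomes [3, 6, 11, 26, 11, 15, 11]. The pivot is placed at index 1. All elements to the left of the pivot are <= 6, and all elements to the right are > 6.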